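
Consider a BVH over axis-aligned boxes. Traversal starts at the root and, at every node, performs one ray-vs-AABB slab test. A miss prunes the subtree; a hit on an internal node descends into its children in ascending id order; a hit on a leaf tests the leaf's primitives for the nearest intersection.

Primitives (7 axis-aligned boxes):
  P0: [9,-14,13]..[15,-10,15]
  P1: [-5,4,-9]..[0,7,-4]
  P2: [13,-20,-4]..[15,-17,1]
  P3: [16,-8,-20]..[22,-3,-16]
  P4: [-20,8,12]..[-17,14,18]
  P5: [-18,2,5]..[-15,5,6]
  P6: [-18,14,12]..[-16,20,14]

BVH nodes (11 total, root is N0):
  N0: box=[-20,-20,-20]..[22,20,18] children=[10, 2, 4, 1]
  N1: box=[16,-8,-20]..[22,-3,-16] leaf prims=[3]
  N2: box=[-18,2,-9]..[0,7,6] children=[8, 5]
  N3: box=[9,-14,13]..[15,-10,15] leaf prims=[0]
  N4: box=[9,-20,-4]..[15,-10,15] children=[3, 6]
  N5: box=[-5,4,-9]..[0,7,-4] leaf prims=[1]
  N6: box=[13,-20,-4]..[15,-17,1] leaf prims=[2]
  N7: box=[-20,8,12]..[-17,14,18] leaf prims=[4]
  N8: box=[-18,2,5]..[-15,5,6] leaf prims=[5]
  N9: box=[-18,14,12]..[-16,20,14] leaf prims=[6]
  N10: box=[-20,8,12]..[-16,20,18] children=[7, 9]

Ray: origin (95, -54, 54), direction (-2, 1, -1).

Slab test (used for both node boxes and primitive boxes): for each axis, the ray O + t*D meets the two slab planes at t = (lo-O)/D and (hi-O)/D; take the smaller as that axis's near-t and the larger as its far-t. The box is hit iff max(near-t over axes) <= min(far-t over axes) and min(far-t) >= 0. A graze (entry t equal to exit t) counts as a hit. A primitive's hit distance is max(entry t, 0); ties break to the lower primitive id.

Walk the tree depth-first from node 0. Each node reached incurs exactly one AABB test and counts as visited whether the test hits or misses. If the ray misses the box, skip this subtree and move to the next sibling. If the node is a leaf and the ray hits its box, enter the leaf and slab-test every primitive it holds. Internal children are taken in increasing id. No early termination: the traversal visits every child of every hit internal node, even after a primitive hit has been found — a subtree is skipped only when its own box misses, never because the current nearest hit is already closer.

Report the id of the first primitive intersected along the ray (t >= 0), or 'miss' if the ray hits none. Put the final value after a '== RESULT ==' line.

Trace the traversal:
N0 x:[73/2,115/2] y:[34,74] z:[36,74] -> hit [73/2,115/2], descend [1, 2, 4, 10]
  N1 x:[73/2,79/2] y:[46,51] z:[70,74] -> miss, prune
  N2 x:[95/2,113/2] y:[56,61] z:[48,63] -> hit [56,113/2], descend [5, 8]
    N5 x:[95/2,50] y:[58,61] z:[58,63] -> miss, prune
    N8 x:[55,113/2] y:[56,59] z:[48,49] -> miss, prune
  N4 x:[40,43] y:[34,44] z:[39,58] -> hit [40,43], descend [3, 6]
    N3 x:[40,43] y:[40,44] z:[39,41] -> hit [40,41] leaf, test {P0@t=40}
    N6 x:[40,41] y:[34,37] z:[53,58] -> miss, prune
  N10 x:[111/2,115/2] y:[62,74] z:[36,42] -> miss, prune

Summary -> nodes [0, 1, 2, 5, 8, 4, 3, 6, 10]; box-tests=9; leaf-entries=1; first=P0

== RESULT ==
0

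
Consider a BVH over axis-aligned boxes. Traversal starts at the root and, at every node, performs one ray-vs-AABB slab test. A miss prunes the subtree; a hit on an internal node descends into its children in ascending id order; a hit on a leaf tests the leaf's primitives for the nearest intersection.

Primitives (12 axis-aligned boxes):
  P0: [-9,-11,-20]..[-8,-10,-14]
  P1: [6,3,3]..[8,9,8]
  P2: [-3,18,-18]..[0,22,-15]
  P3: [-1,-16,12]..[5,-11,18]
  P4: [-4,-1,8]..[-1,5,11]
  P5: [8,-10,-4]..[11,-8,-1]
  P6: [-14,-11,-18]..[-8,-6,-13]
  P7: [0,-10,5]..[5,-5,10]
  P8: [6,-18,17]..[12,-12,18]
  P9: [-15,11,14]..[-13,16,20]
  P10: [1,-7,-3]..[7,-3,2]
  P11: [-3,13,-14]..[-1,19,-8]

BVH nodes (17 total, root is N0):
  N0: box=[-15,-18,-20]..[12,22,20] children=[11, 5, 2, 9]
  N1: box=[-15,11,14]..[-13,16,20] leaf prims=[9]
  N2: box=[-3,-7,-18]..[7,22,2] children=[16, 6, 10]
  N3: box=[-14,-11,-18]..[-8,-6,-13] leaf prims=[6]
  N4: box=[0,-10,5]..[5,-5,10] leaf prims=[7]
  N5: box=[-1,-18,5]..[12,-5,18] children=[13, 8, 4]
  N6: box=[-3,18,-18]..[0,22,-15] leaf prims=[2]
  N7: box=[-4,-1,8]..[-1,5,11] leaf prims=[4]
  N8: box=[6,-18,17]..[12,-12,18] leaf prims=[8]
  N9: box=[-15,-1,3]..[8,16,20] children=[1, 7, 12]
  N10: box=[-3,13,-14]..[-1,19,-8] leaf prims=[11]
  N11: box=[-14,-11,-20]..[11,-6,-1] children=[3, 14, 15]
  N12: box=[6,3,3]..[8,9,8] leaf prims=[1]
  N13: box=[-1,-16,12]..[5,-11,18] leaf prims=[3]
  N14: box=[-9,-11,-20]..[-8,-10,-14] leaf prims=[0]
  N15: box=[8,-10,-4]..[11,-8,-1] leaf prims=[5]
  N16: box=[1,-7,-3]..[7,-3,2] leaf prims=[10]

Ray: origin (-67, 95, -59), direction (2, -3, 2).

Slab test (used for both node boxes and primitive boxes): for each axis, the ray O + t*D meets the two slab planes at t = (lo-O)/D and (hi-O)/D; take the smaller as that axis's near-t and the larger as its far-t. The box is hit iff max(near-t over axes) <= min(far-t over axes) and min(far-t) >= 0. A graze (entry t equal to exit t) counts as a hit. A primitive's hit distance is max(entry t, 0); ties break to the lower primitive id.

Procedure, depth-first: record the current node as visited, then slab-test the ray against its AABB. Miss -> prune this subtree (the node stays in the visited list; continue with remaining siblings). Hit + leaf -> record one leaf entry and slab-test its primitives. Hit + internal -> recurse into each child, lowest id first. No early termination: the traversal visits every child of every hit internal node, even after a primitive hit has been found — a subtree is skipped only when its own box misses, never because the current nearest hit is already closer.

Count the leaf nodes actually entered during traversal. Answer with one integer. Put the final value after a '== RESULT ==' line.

Traverse from the root:
N0 x:[26,79/2] y:[73/3,113/3] z:[39/2,79/2] -> hit [26,113/3], descend [2, 5, 9, 11]
  N2 x:[32,37] y:[73/3,34] z:[41/2,61/2] -> miss, prune
  N5 x:[33,79/2] y:[100/3,113/3] z:[32,77/2] -> hit [100/3,113/3], descend [4, 8, 13]
    N4 x:[67/2,36] y:[100/3,35] z:[32,69/2] -> hit [67/2,69/2] leaf, test {P7@t=67/2}
    N8 x:[73/2,79/2] y:[107/3,113/3] z:[38,77/2] -> miss, prune
    N13 x:[33,36] y:[106/3,37] z:[71/2,77/2] -> hit [71/2,36] leaf, test {P3@t=71/2}
  N9 x:[26,75/2] y:[79/3,32] z:[31,79/2] -> hit [31,32], descend [1, 7, 12]
    N1 x:[26,27] y:[79/3,28] z:[73/2,79/2] -> miss, prune
    N7 x:[63/2,33] y:[30,32] z:[67/2,35] -> miss, prune
    N12 x:[73/2,75/2] y:[86/3,92/3] z:[31,67/2] -> miss, prune
  N11 x:[53/2,39] y:[101/3,106/3] z:[39/2,29] -> miss, prune

11 AABB tests over nodes [0, 2, 5, 4, 8, 13, 9, 1, 7, 12, 11]; 2 leaves entered; closest P7.

== RESULT ==
2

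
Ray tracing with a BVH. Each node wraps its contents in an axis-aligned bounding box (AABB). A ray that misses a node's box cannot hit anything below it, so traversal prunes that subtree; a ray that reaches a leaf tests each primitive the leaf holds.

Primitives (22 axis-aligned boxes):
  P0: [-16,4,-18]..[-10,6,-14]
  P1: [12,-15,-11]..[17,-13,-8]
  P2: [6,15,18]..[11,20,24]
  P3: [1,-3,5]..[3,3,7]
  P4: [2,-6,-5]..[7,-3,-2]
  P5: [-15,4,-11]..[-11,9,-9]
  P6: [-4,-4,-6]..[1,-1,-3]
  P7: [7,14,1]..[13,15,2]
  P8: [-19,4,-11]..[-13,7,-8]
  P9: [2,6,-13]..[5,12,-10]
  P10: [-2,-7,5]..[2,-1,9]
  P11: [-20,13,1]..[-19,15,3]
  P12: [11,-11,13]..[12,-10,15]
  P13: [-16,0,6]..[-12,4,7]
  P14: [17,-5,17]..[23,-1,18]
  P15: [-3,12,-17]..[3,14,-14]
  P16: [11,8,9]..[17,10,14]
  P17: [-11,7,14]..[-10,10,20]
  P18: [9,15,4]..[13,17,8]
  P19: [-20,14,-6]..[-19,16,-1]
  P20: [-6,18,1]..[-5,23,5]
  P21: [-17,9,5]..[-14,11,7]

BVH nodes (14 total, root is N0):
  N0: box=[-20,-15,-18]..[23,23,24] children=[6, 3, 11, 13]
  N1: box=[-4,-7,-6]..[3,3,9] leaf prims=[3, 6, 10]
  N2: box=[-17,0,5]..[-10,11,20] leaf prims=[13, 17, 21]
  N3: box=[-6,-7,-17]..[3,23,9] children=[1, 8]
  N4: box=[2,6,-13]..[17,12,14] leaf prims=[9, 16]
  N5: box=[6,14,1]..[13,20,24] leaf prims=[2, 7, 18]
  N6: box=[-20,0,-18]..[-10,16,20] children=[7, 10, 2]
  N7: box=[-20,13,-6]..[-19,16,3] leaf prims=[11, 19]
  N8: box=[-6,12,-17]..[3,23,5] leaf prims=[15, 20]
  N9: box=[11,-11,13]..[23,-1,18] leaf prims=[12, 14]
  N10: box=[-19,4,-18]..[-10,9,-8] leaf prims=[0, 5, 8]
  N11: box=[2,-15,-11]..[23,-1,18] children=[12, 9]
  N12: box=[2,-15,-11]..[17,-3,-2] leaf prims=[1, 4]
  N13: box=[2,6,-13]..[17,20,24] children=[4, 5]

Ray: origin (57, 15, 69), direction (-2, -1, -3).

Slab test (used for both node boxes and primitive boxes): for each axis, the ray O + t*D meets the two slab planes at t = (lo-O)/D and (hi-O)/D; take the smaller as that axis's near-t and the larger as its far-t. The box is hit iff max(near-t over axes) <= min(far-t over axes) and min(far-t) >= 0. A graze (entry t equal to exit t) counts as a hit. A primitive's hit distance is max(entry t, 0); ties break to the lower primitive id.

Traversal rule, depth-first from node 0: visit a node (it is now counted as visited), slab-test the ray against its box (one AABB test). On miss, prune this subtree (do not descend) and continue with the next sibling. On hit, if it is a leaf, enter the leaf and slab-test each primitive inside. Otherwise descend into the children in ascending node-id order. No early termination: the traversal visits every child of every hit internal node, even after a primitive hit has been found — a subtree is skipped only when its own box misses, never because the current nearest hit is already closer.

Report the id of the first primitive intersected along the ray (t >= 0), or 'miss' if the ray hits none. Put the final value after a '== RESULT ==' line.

Trace the traversal:
N0 x:[17,77/2] y:[-8,30] z:[15,29] -> hit [17,29], descend [3, 6, 11, 13]
  N3 x:[27,63/2] y:[-8,22] z:[20,86/3] -> miss, prune
  N6 x:[67/2,77/2] y:[-1,15] z:[49/3,29] -> miss, prune
  N11 x:[17,55/2] y:[16,30] z:[17,80/3] -> hit [17,80/3], descend [9, 12]
    N9 x:[17,23] y:[16,26] z:[17,56/3] -> hit [17,56/3] leaf, test {P12(miss), P14@t=17}
    N12 x:[20,55/2] y:[18,30] z:[71/3,80/3] -> hit [71/3,80/3] leaf, test {P1(miss), P4(miss)}
  N13 x:[20,55/2] y:[-5,9] z:[15,82/3] -> miss, prune

order=[0, 3, 6, 11, 9, 12, 13]  |boxes|=7  |leaves|=2  hit=P14

== RESULT ==
14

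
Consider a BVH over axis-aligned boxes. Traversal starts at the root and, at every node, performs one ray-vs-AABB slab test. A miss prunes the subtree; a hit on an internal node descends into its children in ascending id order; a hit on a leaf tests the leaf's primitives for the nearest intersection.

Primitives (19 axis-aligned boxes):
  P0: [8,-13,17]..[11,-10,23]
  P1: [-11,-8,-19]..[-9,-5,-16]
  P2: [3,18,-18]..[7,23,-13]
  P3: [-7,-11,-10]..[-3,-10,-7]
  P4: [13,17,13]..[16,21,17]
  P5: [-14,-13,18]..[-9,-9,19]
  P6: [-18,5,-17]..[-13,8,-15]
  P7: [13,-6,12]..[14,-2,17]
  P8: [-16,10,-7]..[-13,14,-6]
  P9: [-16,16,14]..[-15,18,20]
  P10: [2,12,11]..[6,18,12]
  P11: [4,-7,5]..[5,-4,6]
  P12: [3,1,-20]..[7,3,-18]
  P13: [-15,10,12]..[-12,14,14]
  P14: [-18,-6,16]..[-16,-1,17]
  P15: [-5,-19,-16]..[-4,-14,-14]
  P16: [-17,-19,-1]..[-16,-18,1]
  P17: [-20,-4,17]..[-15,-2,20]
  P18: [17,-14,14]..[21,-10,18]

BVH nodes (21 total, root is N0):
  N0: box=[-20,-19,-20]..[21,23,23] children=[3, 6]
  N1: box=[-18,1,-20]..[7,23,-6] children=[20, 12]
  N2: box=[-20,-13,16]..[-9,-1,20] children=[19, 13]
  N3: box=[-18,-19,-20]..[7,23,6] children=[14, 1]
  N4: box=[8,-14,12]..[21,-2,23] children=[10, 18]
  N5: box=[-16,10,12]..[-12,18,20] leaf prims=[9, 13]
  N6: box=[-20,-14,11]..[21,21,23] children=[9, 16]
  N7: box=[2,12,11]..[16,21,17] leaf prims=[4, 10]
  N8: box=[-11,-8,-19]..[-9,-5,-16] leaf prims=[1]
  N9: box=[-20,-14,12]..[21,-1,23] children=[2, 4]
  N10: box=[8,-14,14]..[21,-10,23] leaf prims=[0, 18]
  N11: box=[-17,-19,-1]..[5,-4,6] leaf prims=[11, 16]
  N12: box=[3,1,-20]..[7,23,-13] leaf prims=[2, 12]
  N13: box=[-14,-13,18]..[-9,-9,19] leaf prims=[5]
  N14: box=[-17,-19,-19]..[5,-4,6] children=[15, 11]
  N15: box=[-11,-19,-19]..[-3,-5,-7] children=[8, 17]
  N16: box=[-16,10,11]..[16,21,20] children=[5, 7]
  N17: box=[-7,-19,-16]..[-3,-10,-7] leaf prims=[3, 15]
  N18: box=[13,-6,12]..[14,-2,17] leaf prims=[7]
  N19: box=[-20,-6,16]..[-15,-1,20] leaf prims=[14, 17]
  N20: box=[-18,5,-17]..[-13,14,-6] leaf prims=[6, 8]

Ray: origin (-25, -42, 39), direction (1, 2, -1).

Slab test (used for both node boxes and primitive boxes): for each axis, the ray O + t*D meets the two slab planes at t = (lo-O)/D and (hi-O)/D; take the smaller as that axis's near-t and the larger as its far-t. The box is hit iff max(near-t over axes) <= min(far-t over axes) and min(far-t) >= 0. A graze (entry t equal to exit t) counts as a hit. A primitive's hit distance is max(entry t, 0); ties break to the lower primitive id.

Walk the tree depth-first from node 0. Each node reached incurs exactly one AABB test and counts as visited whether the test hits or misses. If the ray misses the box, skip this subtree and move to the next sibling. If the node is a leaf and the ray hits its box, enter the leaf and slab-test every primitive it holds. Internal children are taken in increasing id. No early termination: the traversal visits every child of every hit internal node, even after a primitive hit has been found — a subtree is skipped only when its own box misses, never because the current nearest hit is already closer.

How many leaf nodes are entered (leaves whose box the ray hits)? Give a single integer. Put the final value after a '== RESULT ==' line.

Traverse from the root:
N0 x:[5,46] y:[23/2,65/2] z:[16,59] -> hit [16,65/2], descend [3, 6]
  N3 x:[7,32] y:[23/2,65/2] z:[33,59] -> miss, prune
  N6 x:[5,46] y:[14,63/2] z:[16,28] -> hit [16,28], descend [9, 16]
    N9 x:[5,46] y:[14,41/2] z:[16,27] -> hit [16,41/2], descend [2, 4]
      N2 x:[5,16] y:[29/2,41/2] z:[19,23] -> miss, prune
      N4 x:[33,46] y:[14,20] z:[16,27] -> miss, prune
    N16 x:[9,41] y:[26,63/2] z:[19,28] -> hit [26,28], descend [5, 7]
      N5 x:[9,13] y:[26,30] z:[19,27] -> miss, prune
      N7 x:[27,41] y:[27,63/2] z:[22,28] -> hit [27,28] leaf, test {P4(miss), P10@t=27}

Summary -> nodes [0, 3, 6, 9, 2, 4, 16, 5, 7]; box-tests=9; leaf-entries=1; first=P10

== RESULT ==
1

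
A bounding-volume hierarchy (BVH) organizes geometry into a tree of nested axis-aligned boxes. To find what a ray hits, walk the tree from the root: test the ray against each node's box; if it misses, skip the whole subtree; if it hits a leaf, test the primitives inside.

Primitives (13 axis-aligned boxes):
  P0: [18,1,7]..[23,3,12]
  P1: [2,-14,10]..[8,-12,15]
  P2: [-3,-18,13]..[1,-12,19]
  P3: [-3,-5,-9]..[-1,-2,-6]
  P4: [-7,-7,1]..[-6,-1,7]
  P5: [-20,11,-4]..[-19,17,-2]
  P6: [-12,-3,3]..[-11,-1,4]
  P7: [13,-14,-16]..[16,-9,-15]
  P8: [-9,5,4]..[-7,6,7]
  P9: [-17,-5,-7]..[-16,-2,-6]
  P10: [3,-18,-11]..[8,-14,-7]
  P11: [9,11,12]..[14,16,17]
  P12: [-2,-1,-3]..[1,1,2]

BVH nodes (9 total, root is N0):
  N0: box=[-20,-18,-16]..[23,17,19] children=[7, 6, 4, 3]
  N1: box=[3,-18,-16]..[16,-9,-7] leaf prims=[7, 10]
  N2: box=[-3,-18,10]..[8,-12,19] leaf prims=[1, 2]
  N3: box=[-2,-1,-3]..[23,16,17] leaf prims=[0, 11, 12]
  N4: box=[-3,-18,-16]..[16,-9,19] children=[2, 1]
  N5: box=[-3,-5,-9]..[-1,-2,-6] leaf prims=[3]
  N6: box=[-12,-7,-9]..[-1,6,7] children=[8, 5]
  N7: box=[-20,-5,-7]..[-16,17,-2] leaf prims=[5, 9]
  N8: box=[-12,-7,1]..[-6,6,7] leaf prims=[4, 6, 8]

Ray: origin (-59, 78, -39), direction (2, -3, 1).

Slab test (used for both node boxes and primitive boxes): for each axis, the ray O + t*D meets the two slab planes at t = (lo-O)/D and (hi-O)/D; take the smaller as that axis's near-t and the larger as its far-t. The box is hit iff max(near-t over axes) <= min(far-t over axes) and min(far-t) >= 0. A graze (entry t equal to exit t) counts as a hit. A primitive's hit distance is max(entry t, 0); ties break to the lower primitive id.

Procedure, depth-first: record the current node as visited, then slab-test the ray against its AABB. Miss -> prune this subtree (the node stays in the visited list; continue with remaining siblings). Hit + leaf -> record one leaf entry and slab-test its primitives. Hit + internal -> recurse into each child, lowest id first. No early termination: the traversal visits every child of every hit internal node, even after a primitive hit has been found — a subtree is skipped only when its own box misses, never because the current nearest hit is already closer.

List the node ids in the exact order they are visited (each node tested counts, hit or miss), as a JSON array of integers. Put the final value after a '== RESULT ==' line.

Walk:
N0 x:[39/2,41] y:[61/3,32] z:[23,58] -> hit [23,32], descend [3, 4, 6, 7]
  N3 x:[57/2,41] y:[62/3,79/3] z:[36,56] -> miss, prune
  N4 x:[28,75/2] y:[29,32] z:[23,58] -> hit [29,32], descend [1, 2]
    N1 x:[31,75/2] y:[29,32] z:[23,32] -> hit [31,32] leaf, test {P7(miss), P10@t=31}
    N2 x:[28,67/2] y:[30,32] z:[49,58] -> miss, prune
  N6 x:[47/2,29] y:[24,85/3] z:[30,46] -> miss, prune
  N7 x:[39/2,43/2] y:[61/3,83/3] z:[32,37] -> miss, prune

Visited [0, 3, 4, 1, 2, 6, 7]. Tests: 7 box, 1 leaf. Nearest: P10.

== RESULT ==
[0, 3, 4, 1, 2, 6, 7]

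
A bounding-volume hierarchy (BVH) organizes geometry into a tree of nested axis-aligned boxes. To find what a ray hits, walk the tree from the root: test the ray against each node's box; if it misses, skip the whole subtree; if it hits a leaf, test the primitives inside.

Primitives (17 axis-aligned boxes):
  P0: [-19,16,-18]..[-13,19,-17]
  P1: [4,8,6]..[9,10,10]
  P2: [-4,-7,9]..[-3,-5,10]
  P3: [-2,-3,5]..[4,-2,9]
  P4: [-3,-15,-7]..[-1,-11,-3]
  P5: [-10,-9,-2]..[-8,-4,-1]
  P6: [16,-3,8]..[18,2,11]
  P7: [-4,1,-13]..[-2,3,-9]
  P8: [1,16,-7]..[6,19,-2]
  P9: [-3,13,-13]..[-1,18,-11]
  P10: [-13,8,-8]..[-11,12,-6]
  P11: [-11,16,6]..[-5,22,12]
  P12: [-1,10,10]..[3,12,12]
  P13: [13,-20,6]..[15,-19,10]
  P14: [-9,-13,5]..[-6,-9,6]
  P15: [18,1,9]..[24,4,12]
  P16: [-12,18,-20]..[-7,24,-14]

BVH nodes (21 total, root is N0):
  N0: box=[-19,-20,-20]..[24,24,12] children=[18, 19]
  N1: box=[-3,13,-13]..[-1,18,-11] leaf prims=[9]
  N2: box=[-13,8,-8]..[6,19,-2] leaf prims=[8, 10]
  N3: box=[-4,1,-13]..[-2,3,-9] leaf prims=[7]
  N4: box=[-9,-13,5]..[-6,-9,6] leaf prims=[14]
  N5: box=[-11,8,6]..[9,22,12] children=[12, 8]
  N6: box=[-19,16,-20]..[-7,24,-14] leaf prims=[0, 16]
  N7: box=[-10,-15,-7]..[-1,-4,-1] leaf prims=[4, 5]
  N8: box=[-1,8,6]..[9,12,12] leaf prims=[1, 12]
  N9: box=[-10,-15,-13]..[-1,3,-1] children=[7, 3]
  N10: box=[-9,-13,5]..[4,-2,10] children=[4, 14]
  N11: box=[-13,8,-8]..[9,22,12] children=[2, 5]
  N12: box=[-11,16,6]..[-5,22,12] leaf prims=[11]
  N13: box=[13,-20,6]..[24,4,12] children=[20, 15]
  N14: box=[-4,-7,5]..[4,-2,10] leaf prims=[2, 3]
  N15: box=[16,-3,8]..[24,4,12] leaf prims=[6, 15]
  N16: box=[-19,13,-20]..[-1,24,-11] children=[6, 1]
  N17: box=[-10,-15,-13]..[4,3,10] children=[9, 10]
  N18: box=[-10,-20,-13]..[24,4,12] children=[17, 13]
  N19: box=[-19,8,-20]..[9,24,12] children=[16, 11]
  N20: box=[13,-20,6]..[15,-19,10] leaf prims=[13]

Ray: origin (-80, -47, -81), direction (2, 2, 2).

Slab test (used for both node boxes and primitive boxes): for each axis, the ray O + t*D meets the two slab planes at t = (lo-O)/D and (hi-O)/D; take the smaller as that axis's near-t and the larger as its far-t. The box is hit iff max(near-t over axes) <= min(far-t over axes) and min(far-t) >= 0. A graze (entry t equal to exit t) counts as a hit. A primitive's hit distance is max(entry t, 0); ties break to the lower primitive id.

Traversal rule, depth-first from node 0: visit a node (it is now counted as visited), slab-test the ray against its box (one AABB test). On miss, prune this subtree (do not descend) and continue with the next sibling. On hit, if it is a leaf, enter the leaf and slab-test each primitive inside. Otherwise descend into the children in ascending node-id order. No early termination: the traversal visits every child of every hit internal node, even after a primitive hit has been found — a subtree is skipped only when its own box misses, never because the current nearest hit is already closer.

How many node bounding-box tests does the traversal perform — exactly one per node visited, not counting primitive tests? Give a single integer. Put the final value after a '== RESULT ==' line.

Walk:
N0 x:[61/2,52] y:[27/2,71/2] z:[61/2,93/2] -> hit [61/2,71/2], descend [18, 19]
  N18 x:[35,52] y:[27/2,51/2] z:[34,93/2] -> miss, prune
  N19 x:[61/2,89/2] y:[55/2,71/2] z:[61/2,93/2] -> hit [61/2,71/2], descend [11, 16]
    N11 x:[67/2,89/2] y:[55/2,69/2] z:[73/2,93/2] -> miss, prune
    N16 x:[61/2,79/2] y:[30,71/2] z:[61/2,35] -> hit [61/2,35], descend [1, 6]
      N1 x:[77/2,79/2] y:[30,65/2] z:[34,35] -> miss, prune
      N6 x:[61/2,73/2] y:[63/2,71/2] z:[61/2,67/2] -> hit [63/2,67/2] leaf, test {P0@t=63/2, P16(miss)}

Visited [0, 18, 19, 11, 16, 1, 6]. Tests: 7 box, 1 leaf. Nearest: P0.

== RESULT ==
7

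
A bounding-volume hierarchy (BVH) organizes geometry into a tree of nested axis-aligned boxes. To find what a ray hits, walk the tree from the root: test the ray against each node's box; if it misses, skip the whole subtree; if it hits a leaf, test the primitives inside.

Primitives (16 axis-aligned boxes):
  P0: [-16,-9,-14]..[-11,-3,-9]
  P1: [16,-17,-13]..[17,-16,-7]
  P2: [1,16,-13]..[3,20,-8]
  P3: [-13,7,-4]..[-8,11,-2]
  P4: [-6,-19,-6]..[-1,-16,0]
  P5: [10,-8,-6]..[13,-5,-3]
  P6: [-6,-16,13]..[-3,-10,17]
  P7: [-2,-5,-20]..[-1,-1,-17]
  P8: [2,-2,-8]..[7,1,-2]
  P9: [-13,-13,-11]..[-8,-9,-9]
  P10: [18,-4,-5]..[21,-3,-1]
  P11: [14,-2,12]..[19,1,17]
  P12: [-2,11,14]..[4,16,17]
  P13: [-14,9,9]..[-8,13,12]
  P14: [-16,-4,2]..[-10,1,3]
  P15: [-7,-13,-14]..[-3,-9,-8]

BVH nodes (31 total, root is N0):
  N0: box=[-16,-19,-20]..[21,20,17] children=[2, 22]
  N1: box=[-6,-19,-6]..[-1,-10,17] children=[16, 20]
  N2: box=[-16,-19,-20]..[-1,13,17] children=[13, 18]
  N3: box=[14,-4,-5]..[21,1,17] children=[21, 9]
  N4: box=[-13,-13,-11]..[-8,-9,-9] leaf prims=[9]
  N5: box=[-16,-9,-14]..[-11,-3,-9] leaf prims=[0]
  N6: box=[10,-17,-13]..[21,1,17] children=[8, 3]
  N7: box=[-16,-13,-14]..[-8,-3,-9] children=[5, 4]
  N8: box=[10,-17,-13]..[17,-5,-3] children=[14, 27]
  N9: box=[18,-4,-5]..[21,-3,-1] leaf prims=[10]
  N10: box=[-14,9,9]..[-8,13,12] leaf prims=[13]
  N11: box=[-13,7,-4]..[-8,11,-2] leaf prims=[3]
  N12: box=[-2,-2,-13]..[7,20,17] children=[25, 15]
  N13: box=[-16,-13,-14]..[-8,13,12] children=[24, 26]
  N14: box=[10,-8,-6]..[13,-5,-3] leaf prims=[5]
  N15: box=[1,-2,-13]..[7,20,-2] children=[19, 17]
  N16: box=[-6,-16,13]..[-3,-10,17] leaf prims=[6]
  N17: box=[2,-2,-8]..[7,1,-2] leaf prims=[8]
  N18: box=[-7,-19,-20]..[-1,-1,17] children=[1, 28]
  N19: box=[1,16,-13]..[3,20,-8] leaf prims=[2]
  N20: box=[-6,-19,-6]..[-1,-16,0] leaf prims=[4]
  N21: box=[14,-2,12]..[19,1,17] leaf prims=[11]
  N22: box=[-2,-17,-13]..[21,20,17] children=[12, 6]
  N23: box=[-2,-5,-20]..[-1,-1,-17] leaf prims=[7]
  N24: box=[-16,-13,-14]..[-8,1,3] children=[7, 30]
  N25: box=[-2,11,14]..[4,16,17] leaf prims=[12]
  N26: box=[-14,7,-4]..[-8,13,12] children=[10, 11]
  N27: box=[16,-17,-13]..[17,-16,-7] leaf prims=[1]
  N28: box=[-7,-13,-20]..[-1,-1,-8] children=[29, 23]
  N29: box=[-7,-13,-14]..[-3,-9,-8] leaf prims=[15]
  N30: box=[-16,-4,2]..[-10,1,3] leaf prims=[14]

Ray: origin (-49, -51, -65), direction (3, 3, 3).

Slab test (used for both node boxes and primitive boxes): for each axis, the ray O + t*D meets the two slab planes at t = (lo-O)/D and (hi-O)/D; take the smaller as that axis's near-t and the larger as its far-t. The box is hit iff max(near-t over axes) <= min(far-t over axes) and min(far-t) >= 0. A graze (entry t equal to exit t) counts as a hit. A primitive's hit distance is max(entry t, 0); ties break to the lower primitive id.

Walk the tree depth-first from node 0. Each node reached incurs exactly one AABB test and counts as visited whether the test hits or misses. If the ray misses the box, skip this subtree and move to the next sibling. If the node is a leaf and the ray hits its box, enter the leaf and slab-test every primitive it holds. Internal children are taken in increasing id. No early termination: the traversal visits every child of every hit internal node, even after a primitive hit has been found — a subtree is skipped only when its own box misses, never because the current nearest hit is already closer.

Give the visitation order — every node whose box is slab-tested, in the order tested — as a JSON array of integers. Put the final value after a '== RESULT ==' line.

Walk:
N0 x:[11,70/3] y:[32/3,71/3] z:[15,82/3] -> hit [15,70/3], descend [2, 22]
  N2 x:[11,16] y:[32/3,64/3] z:[15,82/3] -> hit [15,16], descend [13, 18]
    N13 x:[11,41/3] y:[38/3,64/3] z:[17,77/3] -> miss, prune
    N18 x:[14,16] y:[32/3,50/3] z:[15,82/3] -> hit [15,16], descend [1, 28]
      N1 x:[43/3,16] y:[32/3,41/3] z:[59/3,82/3] -> miss, prune
      N28 x:[14,16] y:[38/3,50/3] z:[15,19] -> hit [15,16], descend [23, 29]
        N23 x:[47/3,16] y:[46/3,50/3] z:[15,16] -> hit [47/3,16] leaf, test {P7@t=47/3}
        N29 x:[14,46/3] y:[38/3,14] z:[17,19] -> miss, prune
  N22 x:[47/3,70/3] y:[34/3,71/3] z:[52/3,82/3] -> hit [52/3,70/3], descend [6, 12]
    N6 x:[59/3,70/3] y:[34/3,52/3] z:[52/3,82/3] -> miss, prune
    N12 x:[47/3,56/3] y:[49/3,71/3] z:[52/3,82/3] -> hit [52/3,56/3], descend [15, 25]
      N15 x:[50/3,56/3] y:[49/3,71/3] z:[52/3,21] -> hit [52/3,56/3], descend [17, 19]
        N17 x:[17,56/3] y:[49/3,52/3] z:[19,21] -> miss, prune
        N19 x:[50/3,52/3] y:[67/3,71/3] z:[52/3,19] -> miss, prune
      N25 x:[47/3,53/3] y:[62/3,67/3] z:[79/3,82/3] -> miss, prune

Summary -> nodes [0, 2, 13, 18, 1, 28, 23, 29, 22, 6, 12, 15, 17, 19, 25]; box-tests=15; leaf-entries=1; first=P7

== RESULT ==
[0, 2, 13, 18, 1, 28, 23, 29, 22, 6, 12, 15, 17, 19, 25]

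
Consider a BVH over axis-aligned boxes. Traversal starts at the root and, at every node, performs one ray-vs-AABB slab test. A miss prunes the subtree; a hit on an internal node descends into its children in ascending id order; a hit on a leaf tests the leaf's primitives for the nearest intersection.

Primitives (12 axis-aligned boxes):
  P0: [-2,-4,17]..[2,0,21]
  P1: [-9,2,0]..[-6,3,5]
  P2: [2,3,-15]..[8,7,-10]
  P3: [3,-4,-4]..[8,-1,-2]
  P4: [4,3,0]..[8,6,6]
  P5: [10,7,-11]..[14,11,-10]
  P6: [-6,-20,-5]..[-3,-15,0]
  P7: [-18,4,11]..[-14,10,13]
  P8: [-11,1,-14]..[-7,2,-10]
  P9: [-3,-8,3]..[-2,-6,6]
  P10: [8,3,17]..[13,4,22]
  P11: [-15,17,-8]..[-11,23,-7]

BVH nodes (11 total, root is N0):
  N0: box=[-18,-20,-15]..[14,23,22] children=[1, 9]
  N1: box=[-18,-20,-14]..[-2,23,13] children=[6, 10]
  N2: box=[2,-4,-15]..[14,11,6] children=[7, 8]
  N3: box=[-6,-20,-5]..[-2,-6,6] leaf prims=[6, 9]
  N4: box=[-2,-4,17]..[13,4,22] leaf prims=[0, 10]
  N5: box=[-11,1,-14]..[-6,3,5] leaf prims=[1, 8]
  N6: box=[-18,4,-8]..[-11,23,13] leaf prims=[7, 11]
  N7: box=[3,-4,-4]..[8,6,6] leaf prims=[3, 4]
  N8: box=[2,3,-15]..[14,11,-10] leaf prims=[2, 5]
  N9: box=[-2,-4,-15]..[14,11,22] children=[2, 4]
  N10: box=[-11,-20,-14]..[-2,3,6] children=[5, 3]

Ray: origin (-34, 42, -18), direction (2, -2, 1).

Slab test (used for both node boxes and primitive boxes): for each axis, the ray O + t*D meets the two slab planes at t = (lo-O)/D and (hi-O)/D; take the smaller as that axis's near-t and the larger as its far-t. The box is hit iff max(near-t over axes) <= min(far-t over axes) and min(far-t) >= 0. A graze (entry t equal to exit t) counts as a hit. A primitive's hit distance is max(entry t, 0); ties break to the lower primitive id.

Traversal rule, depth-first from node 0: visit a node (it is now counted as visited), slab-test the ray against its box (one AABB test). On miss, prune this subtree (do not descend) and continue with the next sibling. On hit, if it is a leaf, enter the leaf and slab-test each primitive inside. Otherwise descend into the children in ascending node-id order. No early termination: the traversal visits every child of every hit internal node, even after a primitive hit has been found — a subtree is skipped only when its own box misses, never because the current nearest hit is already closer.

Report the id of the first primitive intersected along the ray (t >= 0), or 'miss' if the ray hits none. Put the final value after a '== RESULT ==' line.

Walk:
N0 x:[8,24] y:[19/2,31] z:[3,40] -> hit [19/2,24], descend [1, 9]
  N1 x:[8,16] y:[19/2,31] z:[4,31] -> hit [19/2,16], descend [6, 10]
    N6 x:[8,23/2] y:[19/2,19] z:[10,31] -> hit [10,23/2] leaf, test {P7(miss), P11@t=10}
    N10 x:[23/2,16] y:[39/2,31] z:[4,24] -> miss, prune
  N9 x:[16,24] y:[31/2,23] z:[3,40] -> hit [16,23], descend [2, 4]
    N2 x:[18,24] y:[31/2,23] z:[3,24] -> hit [18,23], descend [7, 8]
      N7 x:[37/2,21] y:[18,23] z:[14,24] -> hit [37/2,21] leaf, test {P3(miss), P4@t=19}
      N8 x:[18,24] y:[31/2,39/2] z:[3,8] -> miss, prune
    N4 x:[16,47/2] y:[19,23] z:[35,40] -> miss, prune

order=[0, 1, 6, 10, 9, 2, 7, 8, 4]  |boxes|=9  |leaves|=2  hit=P11

== RESULT ==
11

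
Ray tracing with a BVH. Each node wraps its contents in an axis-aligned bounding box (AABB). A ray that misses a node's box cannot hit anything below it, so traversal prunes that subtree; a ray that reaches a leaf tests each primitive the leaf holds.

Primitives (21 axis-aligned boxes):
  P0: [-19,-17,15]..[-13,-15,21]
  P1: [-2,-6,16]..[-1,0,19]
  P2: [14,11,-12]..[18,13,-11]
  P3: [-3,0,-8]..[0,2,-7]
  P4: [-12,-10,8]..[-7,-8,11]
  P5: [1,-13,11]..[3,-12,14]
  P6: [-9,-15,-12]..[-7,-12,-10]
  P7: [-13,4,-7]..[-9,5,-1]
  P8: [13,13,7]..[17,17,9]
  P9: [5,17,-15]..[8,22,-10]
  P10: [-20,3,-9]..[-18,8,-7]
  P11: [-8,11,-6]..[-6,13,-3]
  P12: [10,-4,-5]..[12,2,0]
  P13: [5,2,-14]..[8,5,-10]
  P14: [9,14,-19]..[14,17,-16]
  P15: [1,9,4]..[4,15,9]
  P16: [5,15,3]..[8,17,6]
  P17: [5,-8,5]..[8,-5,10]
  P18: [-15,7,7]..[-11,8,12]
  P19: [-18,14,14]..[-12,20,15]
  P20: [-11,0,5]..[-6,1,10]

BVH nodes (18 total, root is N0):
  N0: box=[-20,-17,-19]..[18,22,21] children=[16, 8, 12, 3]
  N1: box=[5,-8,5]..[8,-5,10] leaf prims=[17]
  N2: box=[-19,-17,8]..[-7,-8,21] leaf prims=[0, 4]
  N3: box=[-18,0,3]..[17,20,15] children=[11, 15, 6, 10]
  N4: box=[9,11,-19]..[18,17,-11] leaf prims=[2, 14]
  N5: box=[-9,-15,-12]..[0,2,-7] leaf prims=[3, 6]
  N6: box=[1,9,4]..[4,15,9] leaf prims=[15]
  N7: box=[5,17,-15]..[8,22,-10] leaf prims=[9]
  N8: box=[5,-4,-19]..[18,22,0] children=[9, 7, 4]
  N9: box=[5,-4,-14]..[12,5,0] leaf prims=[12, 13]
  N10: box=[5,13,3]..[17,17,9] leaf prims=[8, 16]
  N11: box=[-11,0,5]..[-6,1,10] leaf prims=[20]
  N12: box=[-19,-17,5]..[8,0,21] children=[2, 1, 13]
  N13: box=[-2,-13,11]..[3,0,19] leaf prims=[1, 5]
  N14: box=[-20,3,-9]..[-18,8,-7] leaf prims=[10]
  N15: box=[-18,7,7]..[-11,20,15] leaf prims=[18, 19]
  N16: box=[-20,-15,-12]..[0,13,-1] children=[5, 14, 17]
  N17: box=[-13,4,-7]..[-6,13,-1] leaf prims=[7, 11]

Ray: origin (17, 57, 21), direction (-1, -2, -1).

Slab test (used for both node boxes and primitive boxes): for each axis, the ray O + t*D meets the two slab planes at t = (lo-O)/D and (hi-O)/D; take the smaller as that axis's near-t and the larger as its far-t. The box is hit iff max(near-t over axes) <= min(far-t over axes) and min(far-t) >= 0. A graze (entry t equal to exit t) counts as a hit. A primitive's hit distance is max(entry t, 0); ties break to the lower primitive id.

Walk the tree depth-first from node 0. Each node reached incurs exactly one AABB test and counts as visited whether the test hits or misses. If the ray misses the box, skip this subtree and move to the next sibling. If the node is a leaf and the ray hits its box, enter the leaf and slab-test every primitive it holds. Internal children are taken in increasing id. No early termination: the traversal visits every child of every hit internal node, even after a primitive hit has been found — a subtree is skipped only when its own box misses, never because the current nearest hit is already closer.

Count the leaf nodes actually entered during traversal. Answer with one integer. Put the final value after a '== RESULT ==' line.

Walk:
N0 x:[-1,37] y:[35/2,37] z:[0,40] -> hit [35/2,37], descend [3, 8, 12, 16]
  N3 x:[0,35] y:[37/2,57/2] z:[6,18] -> miss, prune
  N8 x:[-1,12] y:[35/2,61/2] z:[21,40] -> miss, prune
  N12 x:[9,36] y:[57/2,37] z:[0,16] -> miss, prune
  N16 x:[17,37] y:[22,36] z:[22,33] -> hit [22,33], descend [5, 14, 17]
    N5 x:[17,26] y:[55/2,36] z:[28,33] -> miss, prune
    N14 x:[35,37] y:[49/2,27] z:[28,30] -> miss, prune
    N17 x:[23,30] y:[22,53/2] z:[22,28] -> hit [23,53/2] leaf, test {P7@t=26, P11(miss)}

8 AABB tests over nodes [0, 3, 8, 12, 16, 5, 14, 17]; 1 leaf entered; closest P7.

== RESULT ==
1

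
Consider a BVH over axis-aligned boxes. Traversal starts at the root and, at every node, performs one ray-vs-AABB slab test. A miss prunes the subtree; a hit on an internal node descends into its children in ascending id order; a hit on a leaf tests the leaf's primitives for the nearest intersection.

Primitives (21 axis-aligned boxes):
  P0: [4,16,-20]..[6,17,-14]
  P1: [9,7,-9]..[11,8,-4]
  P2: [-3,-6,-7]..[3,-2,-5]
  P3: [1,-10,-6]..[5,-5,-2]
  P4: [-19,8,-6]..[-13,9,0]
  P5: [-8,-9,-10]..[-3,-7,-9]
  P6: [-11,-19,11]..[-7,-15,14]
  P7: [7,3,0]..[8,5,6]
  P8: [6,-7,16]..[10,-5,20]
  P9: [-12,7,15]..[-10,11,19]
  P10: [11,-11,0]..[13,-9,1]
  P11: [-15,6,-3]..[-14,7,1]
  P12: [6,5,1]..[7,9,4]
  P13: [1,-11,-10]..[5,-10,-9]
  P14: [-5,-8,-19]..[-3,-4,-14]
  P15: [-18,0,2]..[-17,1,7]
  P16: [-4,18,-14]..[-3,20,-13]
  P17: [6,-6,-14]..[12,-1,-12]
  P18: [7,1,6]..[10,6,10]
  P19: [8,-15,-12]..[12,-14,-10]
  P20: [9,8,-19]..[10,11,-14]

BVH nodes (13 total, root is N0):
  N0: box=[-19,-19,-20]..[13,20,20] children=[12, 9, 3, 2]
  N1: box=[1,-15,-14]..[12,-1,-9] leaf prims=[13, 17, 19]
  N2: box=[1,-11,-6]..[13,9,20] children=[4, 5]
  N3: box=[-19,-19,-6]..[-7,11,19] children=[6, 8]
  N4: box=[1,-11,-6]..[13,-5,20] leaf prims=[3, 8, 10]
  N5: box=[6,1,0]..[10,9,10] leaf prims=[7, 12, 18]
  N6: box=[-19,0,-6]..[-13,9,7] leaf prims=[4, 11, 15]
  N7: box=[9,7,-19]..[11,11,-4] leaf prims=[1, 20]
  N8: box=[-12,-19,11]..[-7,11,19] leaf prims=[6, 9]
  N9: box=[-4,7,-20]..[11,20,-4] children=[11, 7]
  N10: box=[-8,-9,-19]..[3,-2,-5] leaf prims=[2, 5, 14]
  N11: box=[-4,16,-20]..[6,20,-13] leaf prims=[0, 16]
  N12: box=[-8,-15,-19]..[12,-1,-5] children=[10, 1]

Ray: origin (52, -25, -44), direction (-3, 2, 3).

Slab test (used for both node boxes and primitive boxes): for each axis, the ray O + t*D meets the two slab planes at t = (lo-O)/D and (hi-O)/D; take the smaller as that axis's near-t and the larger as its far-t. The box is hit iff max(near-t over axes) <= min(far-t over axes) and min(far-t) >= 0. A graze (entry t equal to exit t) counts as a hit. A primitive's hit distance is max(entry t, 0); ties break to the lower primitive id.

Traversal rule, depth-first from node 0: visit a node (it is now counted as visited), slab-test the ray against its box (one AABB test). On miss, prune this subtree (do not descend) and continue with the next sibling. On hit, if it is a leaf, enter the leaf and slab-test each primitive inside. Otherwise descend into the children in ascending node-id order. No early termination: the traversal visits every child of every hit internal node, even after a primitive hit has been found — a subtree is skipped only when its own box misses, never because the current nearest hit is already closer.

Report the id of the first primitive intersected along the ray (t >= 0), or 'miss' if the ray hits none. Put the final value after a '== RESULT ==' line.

Trace the traversal:
N0 x:[13,71/3] y:[3,45/2] z:[8,64/3] -> hit [13,64/3], descend [2, 3, 9, 12]
  N2 x:[13,17] y:[7,17] z:[38/3,64/3] -> hit [13,17], descend [4, 5]
    N4 x:[13,17] y:[7,10] z:[38/3,64/3] -> miss, prune
    N5 x:[14,46/3] y:[13,17] z:[44/3,18] -> hit [44/3,46/3] leaf, test {P7@t=44/3, P12@t=15, P18(miss)}
  N3 x:[59/3,71/3] y:[3,18] z:[38/3,21] -> miss, prune
  N9 x:[41/3,56/3] y:[16,45/2] z:[8,40/3] -> miss, prune
  N12 x:[40/3,20] y:[5,12] z:[25/3,13] -> miss, prune

Summary -> nodes [0, 2, 4, 5, 3, 9, 12]; box-tests=7; leaf-entries=1; first=P7

== RESULT ==
7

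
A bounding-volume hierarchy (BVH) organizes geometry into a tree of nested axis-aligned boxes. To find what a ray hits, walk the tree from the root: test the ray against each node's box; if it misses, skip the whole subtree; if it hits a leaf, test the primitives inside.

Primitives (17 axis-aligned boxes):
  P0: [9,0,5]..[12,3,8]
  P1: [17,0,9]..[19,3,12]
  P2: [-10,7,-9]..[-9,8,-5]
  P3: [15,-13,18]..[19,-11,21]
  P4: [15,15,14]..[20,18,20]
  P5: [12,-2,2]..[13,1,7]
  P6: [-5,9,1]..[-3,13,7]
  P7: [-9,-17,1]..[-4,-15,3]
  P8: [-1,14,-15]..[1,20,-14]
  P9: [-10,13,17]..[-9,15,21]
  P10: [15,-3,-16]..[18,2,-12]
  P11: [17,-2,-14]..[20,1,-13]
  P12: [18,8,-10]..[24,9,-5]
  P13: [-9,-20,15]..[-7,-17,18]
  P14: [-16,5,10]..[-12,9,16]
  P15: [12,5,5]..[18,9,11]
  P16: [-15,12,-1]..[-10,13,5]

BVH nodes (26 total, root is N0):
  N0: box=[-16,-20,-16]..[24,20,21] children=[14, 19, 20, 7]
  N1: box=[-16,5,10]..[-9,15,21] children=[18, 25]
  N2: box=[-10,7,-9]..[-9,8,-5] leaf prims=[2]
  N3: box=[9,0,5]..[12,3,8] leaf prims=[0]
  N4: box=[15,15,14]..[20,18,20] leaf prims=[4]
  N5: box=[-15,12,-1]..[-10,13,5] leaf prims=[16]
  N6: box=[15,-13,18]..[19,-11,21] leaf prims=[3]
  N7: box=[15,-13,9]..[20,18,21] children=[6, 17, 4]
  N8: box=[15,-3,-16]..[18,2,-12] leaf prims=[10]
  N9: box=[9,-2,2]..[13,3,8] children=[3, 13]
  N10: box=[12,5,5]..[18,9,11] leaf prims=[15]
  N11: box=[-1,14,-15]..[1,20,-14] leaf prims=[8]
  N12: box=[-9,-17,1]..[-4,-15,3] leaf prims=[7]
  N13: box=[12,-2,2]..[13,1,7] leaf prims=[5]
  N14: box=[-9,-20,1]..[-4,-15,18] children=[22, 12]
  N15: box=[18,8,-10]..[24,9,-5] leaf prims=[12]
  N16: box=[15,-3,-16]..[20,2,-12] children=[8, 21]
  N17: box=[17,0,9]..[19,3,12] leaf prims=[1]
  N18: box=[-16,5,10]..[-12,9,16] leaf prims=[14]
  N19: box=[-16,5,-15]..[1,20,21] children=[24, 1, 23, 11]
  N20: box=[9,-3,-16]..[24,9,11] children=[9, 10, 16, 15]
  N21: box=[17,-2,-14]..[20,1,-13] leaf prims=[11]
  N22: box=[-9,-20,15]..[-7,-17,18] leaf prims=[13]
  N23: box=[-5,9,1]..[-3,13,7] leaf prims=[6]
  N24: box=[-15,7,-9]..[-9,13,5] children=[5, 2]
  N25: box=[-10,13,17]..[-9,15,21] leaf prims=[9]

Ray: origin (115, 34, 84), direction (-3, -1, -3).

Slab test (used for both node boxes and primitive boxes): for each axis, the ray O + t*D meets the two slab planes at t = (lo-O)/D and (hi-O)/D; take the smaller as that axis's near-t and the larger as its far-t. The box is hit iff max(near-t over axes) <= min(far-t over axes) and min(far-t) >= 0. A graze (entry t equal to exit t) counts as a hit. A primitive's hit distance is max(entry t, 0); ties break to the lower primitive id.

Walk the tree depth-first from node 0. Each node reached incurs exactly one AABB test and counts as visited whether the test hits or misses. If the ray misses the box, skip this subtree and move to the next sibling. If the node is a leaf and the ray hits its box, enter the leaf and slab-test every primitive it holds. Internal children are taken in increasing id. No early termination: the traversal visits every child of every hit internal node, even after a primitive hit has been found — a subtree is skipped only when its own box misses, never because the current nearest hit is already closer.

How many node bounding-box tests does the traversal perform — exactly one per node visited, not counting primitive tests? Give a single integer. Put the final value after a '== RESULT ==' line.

Walk:
N0 x:[91/3,131/3] y:[14,54] z:[21,100/3] -> hit [91/3,100/3], descend [7, 14, 19, 20]
  N7 x:[95/3,100/3] y:[16,47] z:[21,25] -> miss, prune
  N14 x:[119/3,124/3] y:[49,54] z:[22,83/3] -> miss, prune
  N19 x:[38,131/3] y:[14,29] z:[21,33] -> miss, prune
  N20 x:[91/3,106/3] y:[25,37] z:[73/3,100/3] -> hit [91/3,100/3], descend [9, 10, 15, 16]
    N9 x:[34,106/3] y:[31,36] z:[76/3,82/3] -> miss, prune
    N10 x:[97/3,103/3] y:[25,29] z:[73/3,79/3] -> miss, prune
    N15 x:[91/3,97/3] y:[25,26] z:[89/3,94/3] -> miss, prune
    N16 x:[95/3,100/3] y:[32,37] z:[32,100/3] -> hit [32,100/3], descend [8, 21]
      N8 x:[97/3,100/3] y:[32,37] z:[32,100/3] -> hit [97/3,100/3] leaf, test {P10@t=97/3}
      N21 x:[95/3,98/3] y:[33,36] z:[97/3,98/3] -> miss, prune

11 AABB tests over nodes [0, 7, 14, 19, 20, 9, 10, 15, 16, 8, 21]; 1 leaf entered; closest P10.

== RESULT ==
11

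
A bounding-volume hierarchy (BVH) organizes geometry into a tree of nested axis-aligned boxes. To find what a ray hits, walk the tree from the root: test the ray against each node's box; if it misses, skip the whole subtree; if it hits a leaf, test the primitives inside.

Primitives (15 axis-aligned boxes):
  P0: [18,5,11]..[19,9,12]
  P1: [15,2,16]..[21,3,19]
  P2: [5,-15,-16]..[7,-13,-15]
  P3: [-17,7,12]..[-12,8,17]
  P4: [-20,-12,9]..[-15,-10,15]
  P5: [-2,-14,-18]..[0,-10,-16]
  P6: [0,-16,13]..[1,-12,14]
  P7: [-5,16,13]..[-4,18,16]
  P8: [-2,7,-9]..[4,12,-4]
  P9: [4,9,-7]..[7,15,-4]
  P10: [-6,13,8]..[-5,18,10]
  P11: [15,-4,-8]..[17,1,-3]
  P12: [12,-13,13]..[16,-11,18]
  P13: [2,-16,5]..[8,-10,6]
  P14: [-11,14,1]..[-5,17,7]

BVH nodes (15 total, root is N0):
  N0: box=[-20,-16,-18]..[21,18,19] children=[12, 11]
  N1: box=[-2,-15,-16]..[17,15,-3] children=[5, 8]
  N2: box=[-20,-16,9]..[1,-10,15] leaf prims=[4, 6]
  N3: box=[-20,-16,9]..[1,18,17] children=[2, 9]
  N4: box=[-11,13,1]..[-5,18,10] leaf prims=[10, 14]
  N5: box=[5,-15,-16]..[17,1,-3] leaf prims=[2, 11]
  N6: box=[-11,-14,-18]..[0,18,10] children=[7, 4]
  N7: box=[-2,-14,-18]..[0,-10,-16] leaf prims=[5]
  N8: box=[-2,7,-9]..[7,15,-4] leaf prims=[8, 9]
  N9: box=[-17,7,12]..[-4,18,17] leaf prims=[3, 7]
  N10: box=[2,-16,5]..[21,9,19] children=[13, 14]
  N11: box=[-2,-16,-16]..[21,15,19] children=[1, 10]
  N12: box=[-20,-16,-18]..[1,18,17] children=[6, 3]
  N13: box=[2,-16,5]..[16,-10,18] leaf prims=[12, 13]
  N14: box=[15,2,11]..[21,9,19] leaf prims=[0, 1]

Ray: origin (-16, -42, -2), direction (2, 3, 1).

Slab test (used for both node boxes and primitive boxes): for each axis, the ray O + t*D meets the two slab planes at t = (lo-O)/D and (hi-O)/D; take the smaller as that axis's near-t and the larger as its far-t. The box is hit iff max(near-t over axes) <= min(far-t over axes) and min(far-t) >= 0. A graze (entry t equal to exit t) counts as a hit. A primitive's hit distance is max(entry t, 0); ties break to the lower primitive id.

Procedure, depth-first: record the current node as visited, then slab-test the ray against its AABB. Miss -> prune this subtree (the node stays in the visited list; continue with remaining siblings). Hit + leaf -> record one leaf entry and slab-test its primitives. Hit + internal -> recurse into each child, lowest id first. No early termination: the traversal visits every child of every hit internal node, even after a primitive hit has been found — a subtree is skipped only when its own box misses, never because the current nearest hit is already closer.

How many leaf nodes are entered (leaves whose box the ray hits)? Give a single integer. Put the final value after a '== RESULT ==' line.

Trace the traversal:
N0 x:[-2,37/2] y:[26/3,20] z:[-16,21] -> hit [26/3,37/2], descend [11, 12]
  N11 x:[7,37/2] y:[26/3,19] z:[-14,21] -> hit [26/3,37/2], descend [1, 10]
    N1 x:[7,33/2] y:[9,19] z:[-14,-1] -> miss, prune
    N10 x:[9,37/2] y:[26/3,17] z:[7,21] -> hit [9,17], descend [13, 14]
      N13 x:[9,16] y:[26/3,32/3] z:[7,20] -> hit [9,32/3] leaf, test {P12(miss), P13(miss)}
      N14 x:[31/2,37/2] y:[44/3,17] z:[13,21] -> hit [31/2,17] leaf, test {P0(miss), P1(miss)}
  N12 x:[-2,17/2] y:[26/3,20] z:[-16,19] -> miss, prune

order=[0, 11, 1, 10, 13, 14, 12]  |boxes|=7  |leaves|=2  hit=miss

== RESULT ==
2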